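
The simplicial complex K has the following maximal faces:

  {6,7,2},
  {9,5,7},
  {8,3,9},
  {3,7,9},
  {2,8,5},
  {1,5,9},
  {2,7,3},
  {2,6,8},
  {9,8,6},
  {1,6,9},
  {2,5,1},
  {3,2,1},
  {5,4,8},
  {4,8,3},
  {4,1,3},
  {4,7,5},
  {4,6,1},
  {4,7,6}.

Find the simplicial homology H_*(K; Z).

H_0 = Z,  H_1 = Z^2,  H_2 = Z.

Fix the vertex order 1 < 2 < 3 < 4 < 5 < 6 < 7 < 8 < 9 and write every simplex with vertices in increasing order. Then dim K = 2 and the simplices of K are:

  0-simplices (9): [1], [2], [3], [4], [5], [6], [7], [8], [9]
  1-simplices (27): (27 of them)
  2-simplices (18): [1,2,3], [1,2,5], [1,3,4], [1,4,6], [1,5,9], [1,6,9], [2,3,7], [2,5,8], [2,6,7], [2,6,8], [3,4,8], [3,7,9], [3,8,9], [4,5,7], [4,5,8], [4,6,7], [5,7,9], [6,8,9]

Hence C_0 ≅ Z^9, C_1 ≅ Z^27, C_2 ≅ Z^18.

Boundary ∂_1: C_1 → C_0 sends each edge [p,q] (with p < q) to q − p. For instance
  ∂[1,4] = [4] − [1].
This gives a 9×27 integer matrix of rank 8; reducing to Smith normal form yields diagonal entries (1,1,1,1,1,1,1,1).

∂_2: C_2 → C_1 maps a triangle to the signed sum of its edges. For instance
  ∂[2,6,7] = [6,7] − [2,7] + [2,6],
  ∂[4,6,7] = [6,7] − [4,7] + [4,6].
As a 27×18 matrix over Z this has rank 17, with invariant factors (1,1,1,1,1,1,1,1,1,1,1,1,1,1,1,1,1).

Reading off H_k = ker ∂_k / im ∂_{k+1}:

  H_0: rank C_0 − rank ∂_1 = 9 − 8 = 1, and the invariant factors of ∂_1 are all 1, so H_0 ≅ Z.
  H_1: rank ker ∂_1 − rank ∂_2 = (27 − 8) − 17 = 2, and the invariant factors of ∂_2 are all 1, so H_1 ≅ Z^2.
  H_2: rank ker ∂_2 − rank ∂_3 = (18 − 17) − 0 = 1, and there is no ∂_3, so H_2 ≅ Z.

As a check, the Euler characteristic is 9 − 27 + 18 = 0, which agrees with 1 − 2 + 1 = 0.
(K is a triangulation of the torus T^2.)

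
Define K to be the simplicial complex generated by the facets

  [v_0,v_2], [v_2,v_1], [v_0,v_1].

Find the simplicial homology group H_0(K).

H_0 = Z.

K has 3 vertices, 3 edges.
rank ∂_0 = 0, rank ∂_1 = 2 ⇒ b_0 = 3 − 0 − 2 = 1; all invariant factors of ∂_1 are 1 so no torsion. So H_0 = Z.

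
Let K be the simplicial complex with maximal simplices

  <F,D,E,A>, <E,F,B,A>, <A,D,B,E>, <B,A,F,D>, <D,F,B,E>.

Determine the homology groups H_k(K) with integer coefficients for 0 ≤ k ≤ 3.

K has 5 vertices, 10 edges, 10 triangles, 5 3-simplices.
rank ∂_0 = 0, rank ∂_1 = 4 ⇒ b_0 = 5 − 0 − 4 = 1; all invariant factors of ∂_1 are 1 so no torsion. So H_0 ≅ Z.
rank ∂_1 = 4, rank ∂_2 = 6 ⇒ b_1 = 10 − 4 − 6 = 0; all invariant factors of ∂_2 are 1 so no torsion. So H_1 ≅ 0.
rank ∂_2 = 6, rank ∂_3 = 4 ⇒ b_2 = 10 − 6 − 4 = 0; all invariant factors of ∂_3 are 1 so no torsion. So H_2 ≅ 0.
rank ∂_3 = 4, rank ∂_4 = 0 ⇒ b_3 = 5 − 4 − 0 = 1. So H_3 ≅ Z.

H_0 = Z,  H_1 = 0,  H_2 = 0,  H_3 = Z.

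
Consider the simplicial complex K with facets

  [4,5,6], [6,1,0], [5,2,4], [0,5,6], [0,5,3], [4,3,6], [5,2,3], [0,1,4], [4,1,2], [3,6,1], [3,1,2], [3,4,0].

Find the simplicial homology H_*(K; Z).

H_0 = Z,  H_1 = Z/2,  H_2 = 0.

Take the total order 0 < 1 < 2 < 3 < 4 < 5 < 6 on the vertex set. Then K (dimension 2) consists of the simplices:

  0-simplices (7): [0], [1], [2], [3], [4], [5], [6]
  1-simplices (18): [0,1], [0,3], [0,4], [0,5], [0,6], [1,2], [1,3], [1,4], [1,6], [2,3], [2,4], [2,5], [3,4], [3,5], [3,6], [4,5], [4,6], [5,6]
  2-simplices (12): [0,1,4], [0,1,6], [0,3,4], [0,3,5], [0,5,6], [1,2,3], [1,2,4], [1,3,6], [2,3,5], [2,4,5], [3,4,6], [4,5,6]

giving chain groups C_0 ≅ Z^7, C_1 ≅ Z^18, C_2 ≅ Z^12.

Boundary ∂_1: C_1 → C_0 maps an edge to its endpoints' difference, ∂[p,q] = q − p.
The 7×18 boundary matrix has rank 6 and Smith normal form diag(1,1,1,1,1,1).

Boundary ∂_2: C_2 → C_1 maps a triangle to the signed sum of its edges. For instance
  ∂[1,2,4] = [2,4] − [1,4] + [1,2],
  ∂[2,4,5] = [4,5] − [2,5] + [2,4].
The resulting 18×12 matrix has rank 12, and its Smith normal form has invariant factors (1,1,1,1,1,1,1,1,1,1,1,2).

Reading off H_k = ker ∂_k / im ∂_{k+1}:

  H_0: rank C_0 − rank ∂_1 = 7 − 6 = 1, and the invariant factors of ∂_1 are all 1, so H_0 ≅ Z.
  H_1: rank ker ∂_1 − rank ∂_2 = (18 − 6) − 12 = 0, and ∂_2 has invariant factor 2 > 1, so H_1 ≅ Z/2.
  H_2: rank ker ∂_2 − rank ∂_3 = (12 − 12) − 0 = 0, and there is no ∂_3, so H_2 ≅ 0.

As a check, the Euler characteristic is 7 − 18 + 12 = 1, which agrees with 1 − 0 + 0 = 1.
(K is a triangulation of the real projective plane RP^2.)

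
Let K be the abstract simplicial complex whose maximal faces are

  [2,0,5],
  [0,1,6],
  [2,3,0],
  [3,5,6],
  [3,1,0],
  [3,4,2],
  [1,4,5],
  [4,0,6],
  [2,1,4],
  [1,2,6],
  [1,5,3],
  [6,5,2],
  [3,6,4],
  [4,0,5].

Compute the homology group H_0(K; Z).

Order the vertices as 0 < 1 < 2 < 3 < 4 < 5 < 6. Listing each simplex with vertices in this order, K has dimension 2 with simplices:

  0-simplices (7): [0], [1], [2], [3], [4], [5], [6]
  1-simplices (21): [0,1], [0,2], [0,3], [0,4], [0,5], [0,6], [1,2], [1,3], [1,4], [1,5], [1,6], [2,3], [2,4], [2,5], [2,6], [3,4], [3,5], [3,6], [4,5], [4,6], [5,6]
  2-simplices (14): [0,1,3], [0,1,6], [0,2,3], [0,2,5], [0,4,5], [0,4,6], [1,2,4], [1,2,6], [1,3,5], [1,4,5], [2,3,4], [2,5,6], [3,4,6], [3,5,6]

so the chain groups are C_0 ≅ Z^7, C_1 ≅ Z^21, C_2 ≅ Z^14.

The boundary map ∂_1: C_1 → C_0 is given by ∂[p,q] = [q] − [p]. For instance
  ∂[0,4] = [4] − [0].
The resulting 7×21 matrix has rank 6, and its Smith normal form has invariant factors (1,1,1,1,1,1).

The boundary map ∂_2: C_2 → C_1 acts by ∂[p,q,r] = [q,r] − [p,r] + [p,q]. For instance
  ∂[1,4,5] = [4,5] − [1,5] + [1,4],
  ∂[3,5,6] = [5,6] − [3,6] + [3,5].
The resulting 21×14 matrix has rank 13, and its Smith normal form has invariant factors (1,1,1,1,1,1,1,1,1,1,1,1,1).

From H_k ≅ ker(∂_k) / im(∂_{k+1}) we obtain:

  H_0: rank C_0 − rank ∂_1 = 7 − 6 = 1, and the invariant factors of ∂_1 are all 1, so H_0 = Z.

(K is a triangulation of the torus T^2.)

H_0 = Z.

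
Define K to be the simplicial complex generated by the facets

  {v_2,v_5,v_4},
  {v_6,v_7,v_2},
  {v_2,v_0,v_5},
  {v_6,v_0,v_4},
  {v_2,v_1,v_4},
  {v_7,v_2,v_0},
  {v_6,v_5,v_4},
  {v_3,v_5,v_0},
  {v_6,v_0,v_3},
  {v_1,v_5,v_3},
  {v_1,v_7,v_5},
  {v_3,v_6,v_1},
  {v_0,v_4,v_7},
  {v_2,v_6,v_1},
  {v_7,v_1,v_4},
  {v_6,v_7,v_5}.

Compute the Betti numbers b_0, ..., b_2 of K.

b_0 = 1, b_1 = 2, b_2 = 1.

Take the total order v_0 < v_1 < v_2 < v_3 < v_4 < v_5 < v_6 < v_7 on the vertex set. Then K (dimension 2) consists of the simplices:

  0-simplices (8): [v_0], [v_1], [v_2], [v_3], [v_4], [v_5], [v_6], [v_7]
  1-simplices (24): (24 of them)
  2-simplices (16): (16 of them)

so the chain groups are C_0 ≅ Z^8, C_1 ≅ Z^24, C_2 ≅ Z^16.

Boundary ∂_1: C_1 → C_0 sends each edge [p,q] (with p < q) to q − p. For instance
  ∂[v_2,v_5] = [v_5] − [v_2].
The 8×24 boundary matrix has rank 7 and Smith normal form diag(1,1,1,1,1,1,1).

∂_2: C_2 → C_1 acts by ∂[p,q,r] = [q,r] − [p,r] + [p,q]. For instance
  ∂[v_1,v_3,v_5] = [v_3,v_5] − [v_1,v_5] + [v_1,v_3],
  ∂[v_0,v_3,v_5] = [v_3,v_5] − [v_0,v_5] + [v_0,v_3].
This gives a 24×16 integer matrix of rank 15; reducing to Smith normal form yields diagonal entries (1,1,1,1,1,1,1,1,1,1,1,1,1,1,1).

Computing H_k = (kernel of ∂_k) / (image of ∂_{k+1}):

  H_0: rank C_0 − rank ∂_1 = 8 − 7 = 1, and the invariant factors of ∂_1 are all 1, so H_0 = Z.
  H_1: rank ker ∂_1 − rank ∂_2 = (24 − 7) − 15 = 2, and the invariant factors of ∂_2 are all 1, so H_1 = Z^2.
  H_2: rank ker ∂_2 − rank ∂_3 = (16 − 15) − 0 = 1, and there is no ∂_3, so H_2 = Z.

(K is a triangulation of the torus T^2.)

Hence the Betti numbers are b_0 = 1, b_1 = 2, b_2 = 1.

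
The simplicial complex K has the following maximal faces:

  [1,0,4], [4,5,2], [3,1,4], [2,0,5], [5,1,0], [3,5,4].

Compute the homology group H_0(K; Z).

We work with the vertex ordering 0 < 1 < 2 < 3 < 4 < 5. The simplices of K, each written with vertices in increasing order, are:

  0-simplices (6): [0], [1], [2], [3], [4], [5]
  1-simplices (12): [0,1], [0,2], [0,4], [0,5], [1,3], [1,4], [1,5], [2,4], [2,5], [3,4], [3,5], [4,5]
  2-simplices (6): [0,1,4], [0,1,5], [0,2,5], [1,3,4], [2,4,5], [3,4,5]

Hence C_0 ≅ Z^6, C_1 ≅ Z^12, C_2 ≅ Z^6.

∂_1: C_1 → C_0 is given by ∂[p,q] = [q] − [p].
The resulting 6×12 matrix has rank 5, and its Smith normal form has invariant factors (1,1,1,1,1).

The boundary map ∂_2: C_2 → C_1 acts by ∂[p,q,r] = [q,r] − [p,r] + [p,q]. For instance
  ∂[0,1,5] = [1,5] − [0,5] + [0,1],
  ∂[2,4,5] = [4,5] − [2,5] + [2,4].
As a 12×6 matrix over Z this has rank 6, with invariant factors (1,1,1,1,1,1).

From H_k ≅ ker(∂_k) / im(∂_{k+1}) we obtain:

  H_0: rank C_0 − rank ∂_1 = 6 − 5 = 1, and the invariant factors of ∂_1 are all 1, so H_0 = Z.

H_0 ≅ Z.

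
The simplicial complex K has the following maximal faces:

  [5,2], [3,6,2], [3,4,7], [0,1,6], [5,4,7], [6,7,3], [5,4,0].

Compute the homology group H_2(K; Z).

Fix the vertex order 0 < 1 < 2 < 3 < 4 < 5 < 6 < 7 and write every simplex with vertices in increasing order. Then dim K = 2 and the simplices of K are:

  0-simplices (8): [0], [1], [2], [3], [4], [5], [6], [7]
  1-simplices (15): [0,1], [0,4], [0,5], [0,6], [1,6], [2,3], [2,5], [2,6], [3,4], [3,6], [3,7], [4,5], [4,7], [5,7], [6,7]
  2-simplices (6): [0,1,6], [0,4,5], [2,3,6], [3,4,7], [3,6,7], [4,5,7]

giving chain groups C_0 ≅ Z^8, C_1 ≅ Z^15, C_2 ≅ Z^6.

Boundary ∂_1: C_1 → C_0 is given by ∂[p,q] = [q] − [p]. For instance
  ∂[2,6] = [6] − [2].
This gives a 8×15 integer matrix of rank 7; reducing to Smith normal form yields diagonal entries (1,1,1,1,1,1,1).

∂_2: C_2 → C_1 sends each 2-simplex [p,q,r] to [q,r] − [p,r] + [p,q]. For instance
  ∂[3,6,7] = [6,7] − [3,7] + [3,6],
  ∂[3,4,7] = [4,7] − [3,7] + [3,4].
This gives a 15×6 integer matrix of rank 6; reducing to Smith normal form yields diagonal entries (1,1,1,1,1,1).

From H_k ≅ ker(∂_k) / im(∂_{k+1}) we obtain:

  H_2: rank ker ∂_2 − rank ∂_3 = (6 − 6) − 0 = 0, and there is no ∂_3, so H_2 ≅ 0.

H_2 ≅ 0.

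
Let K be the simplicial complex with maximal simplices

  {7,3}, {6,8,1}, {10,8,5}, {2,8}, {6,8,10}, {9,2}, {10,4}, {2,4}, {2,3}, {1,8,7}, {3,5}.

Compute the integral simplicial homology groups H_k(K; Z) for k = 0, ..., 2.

H_0 ≅ Z,  H_1 ≅ Z^3,  H_2 = 0.

Take the total order 1 < 2 < 3 < 4 < 5 < 6 < 7 < 8 < 9 < 10 on the vertex set. Then K (dimension 2) consists of the simplices:

  0-simplices (10): [1], [2], [3], [4], [5], [6], [7], [8], [9], [10]
  1-simplices (16): [1,6], [1,7], [1,8], [2,3], [2,4], [2,8], [2,9], [3,5], [3,7], [4,10], [5,8], [5,10], [6,8], [6,10], [7,8], [8,10]
  2-simplices (4): [1,6,8], [1,7,8], [5,8,10], [6,8,10]

so the chain groups are C_0 ≅ Z^10, C_1 ≅ Z^16, C_2 ≅ Z^4.

∂_1: C_1 → C_0 sends each edge [p,q] (with p < q) to q − p. For instance
  ∂[1,6] = [6] − [1].
This gives a 10×16 integer matrix of rank 9; reducing to Smith normal form yields diagonal entries (1,1,1,1,1,1,1,1,1).

Boundary ∂_2: C_2 → C_1 sends each 2-simplex [p,q,r] to [q,r] − [p,r] + [p,q]. For instance
  ∂[1,6,8] = [6,8] − [1,8] + [1,6],
  ∂[1,7,8] = [7,8] − [1,8] + [1,7].
As a 16×4 matrix over Z this has rank 4, with invariant factors (1,1,1,1).

Reading off H_k = ker ∂_k / im ∂_{k+1}:

  H_0: rank C_0 − rank ∂_1 = 10 − 9 = 1, and the invariant factors of ∂_1 are all 1, so H_0 ≅ Z.
  H_1: rank ker ∂_1 − rank ∂_2 = (16 − 9) − 4 = 3, and the invariant factors of ∂_2 are all 1, so H_1 ≅ Z^3.
  H_2: rank ker ∂_2 − rank ∂_3 = (4 − 4) − 0 = 0, and there is no ∂_3, so H_2 ≅ 0.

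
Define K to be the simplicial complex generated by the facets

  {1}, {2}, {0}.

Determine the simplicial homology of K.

H_0 = Z^3.

Order the vertices as 0 < 1 < 2. Listing each simplex with vertices in this order, K has dimension 0 with simplices:

  0-simplices (3): [0], [1], [2]

giving chain groups C_0 ≅ Z^3.

From H_k ≅ ker(∂_k) / im(∂_{k+1}) we obtain:

  H_0: rank C_0 − rank ∂_1 = 3 − 0 = 3, and there is no ∂_1, so H_0 ≅ Z^3.

(K is a triangulation of a set of 3 points.)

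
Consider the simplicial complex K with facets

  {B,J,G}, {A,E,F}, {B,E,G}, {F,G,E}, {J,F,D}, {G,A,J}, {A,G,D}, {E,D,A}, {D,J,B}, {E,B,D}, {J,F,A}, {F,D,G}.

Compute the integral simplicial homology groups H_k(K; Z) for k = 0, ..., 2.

Fix the vertex order A < B < D < E < F < G < J and write every simplex with vertices in increasing order. Then dim K = 2 and the simplices of K are:

  0-simplices (7): A, B, D, E, F, G, J
  1-simplices (18): AD, AE, AF, AG, AJ, BD, BE, BG, BJ, DE, DF, DG, DJ, EF, EG, FG, FJ, GJ
  2-simplices (12): ADE, ADG, AEF, AFJ, AGJ, BDE, BDJ, BEG, BGJ, DFG, DFJ, EFG

Hence C_0 ≅ Z^7, C_1 ≅ Z^18, C_2 ≅ Z^12.

Boundary ∂_1: C_1 → C_0 sends each edge [p,q] (with p < q) to q − p. For instance
  ∂FJ = J − F.
As a 7×18 matrix over Z this has rank 6, with invariant factors (1,1,1,1,1,1).

∂_2: C_2 → C_1 maps a triangle to the signed sum of its edges. For instance
  ∂AFJ = FJ − AJ + AF,
  ∂BDE = DE − BE + BD.
The resulting 18×12 matrix has rank 12, and its Smith normal form has invariant factors (1,1,1,1,1,1,1,1,1,1,1,2).

Reading off H_k = ker ∂_k / im ∂_{k+1}:

  H_0: rank C_0 − rank ∂_1 = 7 − 6 = 1, and the invariant factors of ∂_1 are all 1, so H_0 = Z.
  H_1: rank ker ∂_1 − rank ∂_2 = (18 − 6) − 12 = 0, and ∂_2 has invariant factor 2 > 1, so H_1 = Z/2.
  H_2: rank ker ∂_2 − rank ∂_3 = (12 − 12) − 0 = 0, and there is no ∂_3, so H_2 = 0.

As a check, the Euler characteristic is 7 − 18 + 12 = 1, which agrees with 1 − 0 + 0 = 1.
(K is a triangulation of the real projective plane RP^2.)

H_0 = Z,  H_1 = Z/2,  H_2 = 0.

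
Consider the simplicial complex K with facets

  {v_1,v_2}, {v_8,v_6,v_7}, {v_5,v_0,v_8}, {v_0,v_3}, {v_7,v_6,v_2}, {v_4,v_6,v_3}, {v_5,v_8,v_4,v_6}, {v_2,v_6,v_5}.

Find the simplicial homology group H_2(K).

We work with the vertex ordering v_0 < v_1 < v_2 < v_3 < v_4 < v_5 < v_6 < v_7 < v_8. The simplices of K, each written with vertices in increasing order, are:

  0-simplices (9): [v_0], [v_1], [v_2], [v_3], [v_4], [v_5], [v_6], [v_7], [v_8]
  1-simplices (17): (17 of them)
  2-simplices (9): [v_0,v_5,v_8], [v_2,v_5,v_6], [v_2,v_6,v_7], [v_3,v_4,v_6], [v_4,v_5,v_6], [v_4,v_5,v_8], [v_4,v_6,v_8], [v_5,v_6,v_8], [v_6,v_7,v_8]
  3-simplices (1): [v_4,v_5,v_6,v_8]

Hence C_0 ≅ Z^9, C_1 ≅ Z^17, C_2 ≅ Z^9, C_3 ≅ Z^1.

Boundary ∂_1: C_1 → C_0 maps an edge to its endpoints' difference, ∂[p,q] = q − p. For instance
  ∂[v_4,v_5] = [v_5] − [v_4].
This gives a 9×17 integer matrix of rank 8; reducing to Smith normal form yields diagonal entries (1,1,1,1,1,1,1,1).

Boundary ∂_2: C_2 → C_1 maps a triangle to the signed sum of its edges. For instance
  ∂[v_0,v_5,v_8] = [v_5,v_8] − [v_0,v_8] + [v_0,v_5],
  ∂[v_3,v_4,v_6] = [v_4,v_6] − [v_3,v_6] + [v_3,v_4].
This gives a 17×9 integer matrix of rank 8; reducing to Smith normal form yields diagonal entries (1,1,1,1,1,1,1,1).

Boundary ∂_3: C_3 → C_2 sends each 3-simplex σ to the alternating sum Σ_i (−1)^i (σ with its i-th vertex removed). For instance
  ∂[v_4,v_5,v_6,v_8] = [v_5,v_6,v_8] − [v_4,v_6,v_8] + [v_4,v_5,v_8] − [v_4,v_5,v_6].
The 9×1 boundary matrix has rank 1 and Smith normal form diag(1).

From H_k ≅ ker(∂_k) / im(∂_{k+1}) we obtain:

  H_2: rank ker ∂_2 − rank ∂_3 = (9 − 8) − 1 = 0, and the invariant factors of ∂_3 are all 1, so H_2 ≅ 0.

H_2 = 0.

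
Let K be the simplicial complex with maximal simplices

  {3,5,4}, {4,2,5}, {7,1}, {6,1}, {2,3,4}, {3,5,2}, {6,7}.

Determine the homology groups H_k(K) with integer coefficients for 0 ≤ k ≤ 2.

Take the total order 1 < 2 < 3 < 4 < 5 < 6 < 7 on the vertex set. Then K (dimension 2) consists of the simplices:

  0-simplices (7): [1], [2], [3], [4], [5], [6], [7]
  1-simplices (9): [1,6], [1,7], [2,3], [2,4], [2,5], [3,4], [3,5], [4,5], [6,7]
  2-simplices (4): [2,3,4], [2,3,5], [2,4,5], [3,4,5]

so the chain groups are C_0 ≅ Z^7, C_1 ≅ Z^9, C_2 ≅ Z^4.

Boundary ∂_1: C_1 → C_0 sends each edge [p,q] (with p < q) to q − p.
The 7×9 boundary matrix has rank 5 and Smith normal form diag(1,1,1,1,1).

The boundary map ∂_2: C_2 → C_1 maps a triangle to the signed sum of its edges. For instance
  ∂[2,4,5] = [4,5] − [2,5] + [2,4],
  ∂[2,3,5] = [3,5] − [2,5] + [2,3].
The resulting 9×4 matrix has rank 3, and its Smith normal form has invariant factors (1,1,1).

Computing H_k = (kernel of ∂_k) / (image of ∂_{k+1}):

  H_0: rank C_0 − rank ∂_1 = 7 − 5 = 2, and the invariant factors of ∂_1 are all 1, so H_0 ≅ Z^2.
  H_1: rank ker ∂_1 − rank ∂_2 = (9 − 5) − 3 = 1, and the invariant factors of ∂_2 are all 1, so H_1 ≅ Z.
  H_2: rank ker ∂_2 − rank ∂_3 = (4 − 3) − 0 = 1, and there is no ∂_3, so H_2 ≅ Z.

(K is a triangulation of the disjoint union of the circle S^1 and the 2-sphere S^2.)

H_0 = Z^2,  H_1 = Z,  H_2 = Z.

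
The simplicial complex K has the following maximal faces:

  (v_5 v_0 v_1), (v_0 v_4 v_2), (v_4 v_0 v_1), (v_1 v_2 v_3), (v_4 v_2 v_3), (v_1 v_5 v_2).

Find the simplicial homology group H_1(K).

H_1 = Z.

Fix the vertex order v_0 < v_1 < v_2 < v_3 < v_4 < v_5 and write every simplex with vertices in increasing order. Then dim K = 2 and the simplices of K are:

  0-simplices (6): [v_0], [v_1], [v_2], [v_3], [v_4], [v_5]
  1-simplices (12): [v_0,v_1], [v_0,v_2], [v_0,v_4], [v_0,v_5], [v_1,v_2], [v_1,v_3], [v_1,v_4], [v_1,v_5], [v_2,v_3], [v_2,v_4], [v_2,v_5], [v_3,v_4]
  2-simplices (6): [v_0,v_1,v_4], [v_0,v_1,v_5], [v_0,v_2,v_4], [v_1,v_2,v_3], [v_1,v_2,v_5], [v_2,v_3,v_4]

giving chain groups C_0 ≅ Z^6, C_1 ≅ Z^12, C_2 ≅ Z^6.

∂_1: C_1 → C_0 maps an edge to its endpoints' difference, ∂[p,q] = q − p. For instance
  ∂[v_0,v_1] = [v_1] − [v_0].
As a 6×12 matrix over Z this has rank 5, with invariant factors (1,1,1,1,1).

∂_2: C_2 → C_1 sends each 2-simplex [p,q,r] to [q,r] − [p,r] + [p,q]. For instance
  ∂[v_2,v_3,v_4] = [v_3,v_4] − [v_2,v_4] + [v_2,v_3],
  ∂[v_0,v_1,v_5] = [v_1,v_5] − [v_0,v_5] + [v_0,v_1].
The resulting 12×6 matrix has rank 6, and its Smith normal form has invariant factors (1,1,1,1,1,1).

From H_k ≅ ker(∂_k) / im(∂_{k+1}) we obtain:

  H_1: rank ker ∂_1 − rank ∂_2 = (12 − 5) − 6 = 1, and the invariant factors of ∂_2 are all 1, so H_1 = Z.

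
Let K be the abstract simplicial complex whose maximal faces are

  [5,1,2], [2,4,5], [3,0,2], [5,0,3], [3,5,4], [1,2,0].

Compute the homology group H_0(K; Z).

Fix the vertex order 0 < 1 < 2 < 3 < 4 < 5 and write every simplex with vertices in increasing order. Then dim K = 2 and the simplices of K are:

  0-simplices (6): [0], [1], [2], [3], [4], [5]
  1-simplices (12): [0,1], [0,2], [0,3], [0,5], [1,2], [1,5], [2,3], [2,4], [2,5], [3,4], [3,5], [4,5]
  2-simplices (6): [0,1,2], [0,2,3], [0,3,5], [1,2,5], [2,4,5], [3,4,5]

so the chain groups are C_0 ≅ Z^6, C_1 ≅ Z^12, C_2 ≅ Z^6.

The boundary map ∂_1: C_1 → C_0 maps an edge to its endpoints' difference, ∂[p,q] = q − p. For instance
  ∂[0,5] = [5] − [0].
As a 6×12 matrix over Z this has rank 5, with invariant factors (1,1,1,1,1).

Boundary ∂_2: C_2 → C_1 sends each 2-simplex [p,q,r] to [q,r] − [p,r] + [p,q]. For instance
  ∂[1,2,5] = [2,5] − [1,5] + [1,2],
  ∂[0,1,2] = [1,2] − [0,2] + [0,1].
This gives a 12×6 integer matrix of rank 6; reducing to Smith normal form yields diagonal entries (1,1,1,1,1,1).

Computing H_k = (kernel of ∂_k) / (image of ∂_{k+1}):

  H_0: rank C_0 − rank ∂_1 = 6 − 5 = 1, and the invariant factors of ∂_1 are all 1, so H_0 = Z.

H_0 ≅ Z.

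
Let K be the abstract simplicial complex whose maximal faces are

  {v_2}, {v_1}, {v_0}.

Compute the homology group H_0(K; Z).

Order the vertices as v_0 < v_1 < v_2. Listing each simplex with vertices in this order, K has dimension 0 with simplices:

  0-simplices (3): [v_0], [v_1], [v_2]

giving chain groups C_0 ≅ Z^3.

Reading off H_k = ker ∂_k / im ∂_{k+1}:

  H_0: rank C_0 − rank ∂_1 = 3 − 0 = 3, and there is no ∂_1, so H_0 ≅ Z^3.

H_0 ≅ Z^3.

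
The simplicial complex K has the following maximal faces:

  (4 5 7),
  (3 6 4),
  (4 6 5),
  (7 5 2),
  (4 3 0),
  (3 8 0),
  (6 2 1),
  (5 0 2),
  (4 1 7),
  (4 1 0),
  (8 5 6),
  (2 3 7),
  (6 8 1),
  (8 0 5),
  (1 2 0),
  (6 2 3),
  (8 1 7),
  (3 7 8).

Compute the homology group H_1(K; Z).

Fix the vertex order 0 < 1 < 2 < 3 < 4 < 5 < 6 < 7 < 8 and write every simplex with vertices in increasing order. Then dim K = 2 and the simplices of K are:

  0-simplices (9): [0], [1], [2], [3], [4], [5], [6], [7], [8]
  1-simplices (27): (27 of them)
  2-simplices (18): [0,1,2], [0,1,4], [0,2,5], [0,3,4], [0,3,8], [0,5,8], [1,2,6], [1,4,7], [1,6,8], [1,7,8], [2,3,6], [2,3,7], [2,5,7], [3,4,6], [3,7,8], [4,5,6], [4,5,7], [5,6,8]

so the chain groups are C_0 ≅ Z^9, C_1 ≅ Z^27, C_2 ≅ Z^18.

The boundary map ∂_1: C_1 → C_0 maps an edge to its endpoints' difference, ∂[p,q] = q − p.
This gives a 9×27 integer matrix of rank 8; reducing to Smith normal form yields diagonal entries (1,1,1,1,1,1,1,1).

∂_2: C_2 → C_1 acts by ∂[p,q,r] = [q,r] − [p,r] + [p,q]. For instance
  ∂[2,3,6] = [3,6] − [2,6] + [2,3],
  ∂[1,4,7] = [4,7] − [1,7] + [1,4].
This gives a 27×18 integer matrix of rank 17; reducing to Smith normal form yields diagonal entries (1,1,1,1,1,1,1,1,1,1,1,1,1,1,1,1,1).

Now H_k = ker ∂_k / im ∂_{k+1}, so:

  H_1: rank ker ∂_1 − rank ∂_2 = (27 − 8) − 17 = 2, and the invariant factors of ∂_2 are all 1, so H_1 = Z^2.

H_1 = Z^2.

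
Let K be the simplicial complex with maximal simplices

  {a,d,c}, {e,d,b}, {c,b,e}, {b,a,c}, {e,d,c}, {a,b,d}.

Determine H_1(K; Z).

Order the vertices as a < b < c < d < e. Listing each simplex with vertices in this order, K has dimension 2 with simplices:

  0-simplices (5): a, b, c, d, e
  1-simplices (9): ab, ac, ad, bc, bd, be, cd, ce, de
  2-simplices (6): abc, abd, acd, bce, bde, cde

Hence C_0 ≅ Z^5, C_1 ≅ Z^9, C_2 ≅ Z^6.

The boundary map ∂_1: C_1 → C_0 is given by ∂[p,q] = [q] − [p].
As a 5×9 matrix over Z this has rank 4, with invariant factors (1,1,1,1).

The boundary map ∂_2: C_2 → C_1 sends each 2-simplex [p,q,r] to [q,r] − [p,r] + [p,q]. For instance
  ∂abd = bd − ad + ab,
  ∂cde = de − ce + cd.
The 9×6 boundary matrix has rank 5 and Smith normal form diag(1,1,1,1,1).

From H_k ≅ ker(∂_k) / im(∂_{k+1}) we obtain:

  H_1: rank ker ∂_1 − rank ∂_2 = (9 − 4) − 5 = 0, and the invariant factors of ∂_2 are all 1, so H_1 ≅ 0.

(K is a triangulation of the 2-sphere S^2.)

H_1 = 0.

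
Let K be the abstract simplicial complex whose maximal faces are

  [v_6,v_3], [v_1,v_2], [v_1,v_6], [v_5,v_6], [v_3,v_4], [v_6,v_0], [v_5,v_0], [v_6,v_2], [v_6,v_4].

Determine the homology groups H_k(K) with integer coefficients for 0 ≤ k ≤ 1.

Fix the vertex order v_0 < v_1 < v_2 < v_3 < v_4 < v_5 < v_6 and write every simplex with vertices in increasing order. Then dim K = 1 and the simplices of K are:

  0-simplices (7): [v_0], [v_1], [v_2], [v_3], [v_4], [v_5], [v_6]
  1-simplices (9): [v_0,v_5], [v_0,v_6], [v_1,v_2], [v_1,v_6], [v_2,v_6], [v_3,v_4], [v_3,v_6], [v_4,v_6], [v_5,v_6]

Hence C_0 ≅ Z^7, C_1 ≅ Z^9.

∂_1: C_1 → C_0 is given by ∂[p,q] = [q] − [p].
This gives a 7×9 integer matrix of rank 6; reducing to Smith normal form yields diagonal entries (1,1,1,1,1,1).

Reading off H_k = ker ∂_k / im ∂_{k+1}:

  H_0: rank C_0 − rank ∂_1 = 7 − 6 = 1, and the invariant factors of ∂_1 are all 1, so H_0 = Z.
  H_1: rank ker ∂_1 − rank ∂_2 = (9 − 6) − 0 = 3, and there is no ∂_2, so H_1 = Z^3.

(K is a triangulation of a wedge of 3 circles.)

H_0 ≅ Z,  H_1 ≅ Z^3.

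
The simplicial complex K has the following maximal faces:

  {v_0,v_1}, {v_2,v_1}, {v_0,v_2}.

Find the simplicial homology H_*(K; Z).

Order the vertices as v_0 < v_1 < v_2. Listing each simplex with vertices in this order, K has dimension 1 with simplices:

  0-simplices (3): [v_0], [v_1], [v_2]
  1-simplices (3): [v_0,v_1], [v_0,v_2], [v_1,v_2]

Hence C_0 ≅ Z^3, C_1 ≅ Z^3.

The boundary map ∂_1: C_1 → C_0 maps an edge to its endpoints' difference, ∂[p,q] = q − p. For instance
  ∂[v_0,v_1] = [v_1] − [v_0].
As a 3×3 matrix over Z this has rank 2, with invariant factors (1,1).

Reading off H_k = ker ∂_k / im ∂_{k+1}:

  H_0: rank C_0 − rank ∂_1 = 3 − 2 = 1, and the invariant factors of ∂_1 are all 1, so H_0 ≅ Z.
  H_1: rank ker ∂_1 − rank ∂_2 = (3 − 2) − 0 = 1, and there is no ∂_2, so H_1 ≅ Z.

H_0 ≅ Z,  H_1 ≅ Z.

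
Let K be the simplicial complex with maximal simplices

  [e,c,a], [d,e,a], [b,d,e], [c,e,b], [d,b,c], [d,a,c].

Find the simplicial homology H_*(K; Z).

H_0 ≅ Z,  H_1 = 0,  H_2 ≅ Z.

We work with the vertex ordering a < b < c < d < e. The simplices of K, each written with vertices in increasing order, are:

  0-simplices (5): a, b, c, d, e
  1-simplices (9): ac, ad, ae, bc, bd, be, cd, ce, de
  2-simplices (6): acd, ace, ade, bcd, bce, bde

giving chain groups C_0 ≅ Z^5, C_1 ≅ Z^9, C_2 ≅ Z^6.

The boundary map ∂_1: C_1 → C_0 is given by ∂[p,q] = [q] − [p].
The resulting 5×9 matrix has rank 4, and its Smith normal form has invariant factors (1,1,1,1).

The boundary map ∂_2: C_2 → C_1 acts by ∂[p,q,r] = [q,r] − [p,r] + [p,q]. For instance
  ∂bde = de − be + bd,
  ∂ade = de − ae + ad.
The 9×6 boundary matrix has rank 5 and Smith normal form diag(1,1,1,1,1).

Now H_k = ker ∂_k / im ∂_{k+1}, so:

  H_0: rank C_0 − rank ∂_1 = 5 − 4 = 1, and the invariant factors of ∂_1 are all 1, so H_0 = Z.
  H_1: rank ker ∂_1 − rank ∂_2 = (9 − 4) − 5 = 0, and the invariant factors of ∂_2 are all 1, so H_1 = 0.
  H_2: rank ker ∂_2 − rank ∂_3 = (6 − 5) − 0 = 1, and there is no ∂_3, so H_2 = Z.

(K is a triangulation of the 2-sphere S^2.)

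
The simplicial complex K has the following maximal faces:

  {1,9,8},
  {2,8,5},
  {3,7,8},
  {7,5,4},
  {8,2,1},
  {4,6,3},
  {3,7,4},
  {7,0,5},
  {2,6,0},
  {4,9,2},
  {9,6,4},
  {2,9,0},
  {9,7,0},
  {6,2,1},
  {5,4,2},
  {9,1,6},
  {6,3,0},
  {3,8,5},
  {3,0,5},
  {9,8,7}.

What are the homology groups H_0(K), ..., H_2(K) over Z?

K has 10 vertices, 30 edges, 20 triangles.
rank ∂_0 = 0, rank ∂_1 = 9 ⇒ b_0 = 10 − 0 − 9 = 1; all invariant factors of ∂_1 are 1 so no torsion. So H_0 ≅ Z.
rank ∂_1 = 9, rank ∂_2 = 20 ⇒ b_1 = 30 − 9 − 20 = 1; ∂_2 has invariant factor(s) [2] giving torsion. So H_1 ≅ Z ⊕ Z/2.
rank ∂_2 = 20, rank ∂_3 = 0 ⇒ b_2 = 20 − 20 − 0 = 0. So H_2 ≅ 0.

H_0 = Z,  H_1 = Z ⊕ Z/2,  H_2 = 0.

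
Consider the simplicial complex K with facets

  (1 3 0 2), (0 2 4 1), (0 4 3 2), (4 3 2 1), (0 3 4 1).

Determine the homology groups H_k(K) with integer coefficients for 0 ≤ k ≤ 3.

H_0 = Z,  H_1 = 0,  H_2 = 0,  H_3 = Z.

Order the vertices as 0 < 1 < 2 < 3 < 4. Listing each simplex with vertices in this order, K has dimension 3 with simplices:

  0-simplices (5): [0], [1], [2], [3], [4]
  1-simplices (10): [0,1], [0,2], [0,3], [0,4], [1,2], [1,3], [1,4], [2,3], [2,4], [3,4]
  2-simplices (10): [0,1,2], [0,1,3], [0,1,4], [0,2,3], [0,2,4], [0,3,4], [1,2,3], [1,2,4], [1,3,4], [2,3,4]
  3-simplices (5): [0,1,2,3], [0,1,2,4], [0,1,3,4], [0,2,3,4], [1,2,3,4]

giving chain groups C_0 ≅ Z^5, C_1 ≅ Z^10, C_2 ≅ Z^10, C_3 ≅ Z^5.

∂_1: C_1 → C_0 sends each edge [p,q] (with p < q) to q − p. For instance
  ∂[2,4] = [4] − [2].
The resulting 5×10 matrix has rank 4, and its Smith normal form has invariant factors (1,1,1,1).

The boundary map ∂_2: C_2 → C_1 maps a triangle to the signed sum of its edges. For instance
  ∂[0,3,4] = [3,4] − [0,4] + [0,3],
  ∂[2,3,4] = [3,4] − [2,4] + [2,3].
As a 10×10 matrix over Z this has rank 6, with invariant factors (1,1,1,1,1,1).

∂_3: C_3 → C_2 sends each 3-simplex σ to the alternating sum Σ_i (−1)^i (σ with its i-th vertex removed). For instance
  ∂[0,1,2,3] = [1,2,3] − [0,2,3] + [0,1,3] − [0,1,2],
  ∂[0,2,3,4] = [2,3,4] − [0,3,4] + [0,2,4] − [0,2,3].
The 10×5 boundary matrix has rank 4 and Smith normal form diag(1,1,1,1).

Now H_k = ker ∂_k / im ∂_{k+1}, so:

  H_0: rank C_0 − rank ∂_1 = 5 − 4 = 1, and the invariant factors of ∂_1 are all 1, so H_0 ≅ Z.
  H_1: rank ker ∂_1 − rank ∂_2 = (10 − 4) − 6 = 0, and the invariant factors of ∂_2 are all 1, so H_1 ≅ 0.
  H_2: rank ker ∂_2 − rank ∂_3 = (10 − 6) − 4 = 0, and the invariant factors of ∂_3 are all 1, so H_2 ≅ 0.
  H_3: rank ker ∂_3 − rank ∂_4 = (5 − 4) − 0 = 1, and there is no ∂_4, so H_3 ≅ Z.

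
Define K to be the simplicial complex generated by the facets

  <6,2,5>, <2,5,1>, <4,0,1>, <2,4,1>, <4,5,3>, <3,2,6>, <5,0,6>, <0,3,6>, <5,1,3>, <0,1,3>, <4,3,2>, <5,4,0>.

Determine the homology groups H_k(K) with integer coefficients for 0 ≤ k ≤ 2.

H_0 ≅ Z,  H_1 ≅ Z/2,  H_2 = 0.

We work with the vertex ordering 0 < 1 < 2 < 3 < 4 < 5 < 6. The simplices of K, each written with vertices in increasing order, are:

  0-simplices (7): [0], [1], [2], [3], [4], [5], [6]
  1-simplices (18): [0,1], [0,3], [0,4], [0,5], [0,6], [1,2], [1,3], [1,4], [1,5], [2,3], [2,4], [2,5], [2,6], [3,4], [3,5], [3,6], [4,5], [5,6]
  2-simplices (12): [0,1,3], [0,1,4], [0,3,6], [0,4,5], [0,5,6], [1,2,4], [1,2,5], [1,3,5], [2,3,4], [2,3,6], [2,5,6], [3,4,5]

so the chain groups are C_0 ≅ Z^7, C_1 ≅ Z^18, C_2 ≅ Z^12.

The boundary map ∂_1: C_1 → C_0 sends each edge [p,q] (with p < q) to q − p.
The resulting 7×18 matrix has rank 6, and its Smith normal form has invariant factors (1,1,1,1,1,1).

Boundary ∂_2: C_2 → C_1 maps a triangle to the signed sum of its edges. For instance
  ∂[3,4,5] = [4,5] − [3,5] + [3,4],
  ∂[2,5,6] = [5,6] − [2,6] + [2,5].
The 18×12 boundary matrix has rank 12 and Smith normal form diag(1,1,1,1,1,1,1,1,1,1,1,2).

Computing H_k = (kernel of ∂_k) / (image of ∂_{k+1}):

  H_0: rank C_0 − rank ∂_1 = 7 − 6 = 1, and the invariant factors of ∂_1 are all 1, so H_0 ≅ Z.
  H_1: rank ker ∂_1 − rank ∂_2 = (18 − 6) − 12 = 0, and ∂_2 has invariant factor 2 > 1, so H_1 ≅ Z/2.
  H_2: rank ker ∂_2 − rank ∂_3 = (12 − 12) − 0 = 0, and there is no ∂_3, so H_2 ≅ 0.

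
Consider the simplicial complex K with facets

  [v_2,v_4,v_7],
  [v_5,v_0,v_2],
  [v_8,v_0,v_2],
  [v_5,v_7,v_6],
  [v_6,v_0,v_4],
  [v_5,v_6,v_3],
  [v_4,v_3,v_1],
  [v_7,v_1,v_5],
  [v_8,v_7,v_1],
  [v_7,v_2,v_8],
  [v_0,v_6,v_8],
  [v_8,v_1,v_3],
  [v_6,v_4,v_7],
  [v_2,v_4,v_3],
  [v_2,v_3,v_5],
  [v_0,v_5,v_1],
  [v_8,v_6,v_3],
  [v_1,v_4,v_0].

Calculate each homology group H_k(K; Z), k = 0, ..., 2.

H_0 ≅ Z,  H_1 ≅ Z^2,  H_2 ≅ Z.

Order the vertices as v_0 < v_1 < v_2 < v_3 < v_4 < v_5 < v_6 < v_7 < v_8. Listing each simplex with vertices in this order, K has dimension 2 with simplices:

  0-simplices (9): [v_0], [v_1], [v_2], [v_3], [v_4], [v_5], [v_6], [v_7], [v_8]
  1-simplices (27): (27 of them)
  2-simplices (18): (18 of them)

Hence C_0 ≅ Z^9, C_1 ≅ Z^27, C_2 ≅ Z^18.

Boundary ∂_1: C_1 → C_0 sends each edge [p,q] (with p < q) to q − p.
As a 9×27 matrix over Z this has rank 8, with invariant factors (1,1,1,1,1,1,1,1).

The boundary map ∂_2: C_2 → C_1 maps a triangle to the signed sum of its edges. For instance
  ∂[v_2,v_7,v_8] = [v_7,v_8] − [v_2,v_8] + [v_2,v_7],
  ∂[v_0,v_1,v_4] = [v_1,v_4] − [v_0,v_4] + [v_0,v_1].
The 27×18 boundary matrix has rank 17 and Smith normal form diag(1,1,1,1,1,1,1,1,1,1,1,1,1,1,1,1,1).

From H_k ≅ ker(∂_k) / im(∂_{k+1}) we obtain:

  H_0: rank C_0 − rank ∂_1 = 9 − 8 = 1, and the invariant factors of ∂_1 are all 1, so H_0 ≅ Z.
  H_1: rank ker ∂_1 − rank ∂_2 = (27 − 8) − 17 = 2, and the invariant factors of ∂_2 are all 1, so H_1 ≅ Z^2.
  H_2: rank ker ∂_2 − rank ∂_3 = (18 − 17) − 0 = 1, and there is no ∂_3, so H_2 ≅ Z.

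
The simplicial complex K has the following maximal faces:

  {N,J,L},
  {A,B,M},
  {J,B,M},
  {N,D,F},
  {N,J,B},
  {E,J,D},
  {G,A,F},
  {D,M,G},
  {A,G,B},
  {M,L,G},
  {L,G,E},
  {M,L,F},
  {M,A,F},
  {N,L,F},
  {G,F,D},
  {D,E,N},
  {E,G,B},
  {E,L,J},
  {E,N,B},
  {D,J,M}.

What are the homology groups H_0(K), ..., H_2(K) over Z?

H_0 ≅ Z,  H_1 ≅ Z × Z/2,  H_2 = 0.

We work with the vertex ordering A < B < D < E < F < G < J < L < M < N. The simplices of K, each written with vertices in increasing order, are:

  0-simplices (10): A, B, D, E, F, G, J, L, M, N
  1-simplices (30): AB, AF, AG, AM, BE, BG, BJ, BM, BN, DE, DF, DG, DJ, DM, DN, EG, EJ, EL, EN, FG, FL, FM, FN, GL, GM, JL, JM, JN, LM, LN
  2-simplices (20): ABG, ABM, AFG, AFM, BEG, BEN, BJM, BJN, DEJ, DEN, DFG, DFN, DGM, DJM, EGL, EJL, FLM, FLN, GLM, JLN

so the chain groups are C_0 ≅ Z^10, C_1 ≅ Z^30, C_2 ≅ Z^20.

The boundary map ∂_1: C_1 → C_0 maps an edge to its endpoints' difference, ∂[p,q] = q − p.
As a 10×30 matrix over Z this has rank 9, with invariant factors (1,1,1,1,1,1,1,1,1).

∂_2: C_2 → C_1 sends each 2-simplex [p,q,r] to [q,r] − [p,r] + [p,q]. For instance
  ∂JLN = LN − JN + JL,
  ∂GLM = LM − GM + GL.
The 30×20 boundary matrix has rank 20 and Smith normal form diag(1,1,1,1,1,1,1,1,1,1,1,1,1,1,1,1,1,1,1,2).

Reading off H_k = ker ∂_k / im ∂_{k+1}:

  H_0: rank C_0 − rank ∂_1 = 10 − 9 = 1, and the invariant factors of ∂_1 are all 1, so H_0 ≅ Z.
  H_1: rank ker ∂_1 − rank ∂_2 = (30 − 9) − 20 = 1, and ∂_2 has invariant factor 2 > 1, so H_1 ≅ Z × Z/2.
  H_2: rank ker ∂_2 − rank ∂_3 = (20 − 20) − 0 = 0, and there is no ∂_3, so H_2 ≅ 0.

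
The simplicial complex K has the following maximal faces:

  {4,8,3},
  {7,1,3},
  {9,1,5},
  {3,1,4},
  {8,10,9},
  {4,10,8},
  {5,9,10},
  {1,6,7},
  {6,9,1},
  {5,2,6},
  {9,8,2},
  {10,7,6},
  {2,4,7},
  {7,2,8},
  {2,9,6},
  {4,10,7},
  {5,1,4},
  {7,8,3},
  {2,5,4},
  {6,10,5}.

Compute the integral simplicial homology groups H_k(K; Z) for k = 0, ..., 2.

Fix the vertex order 1 < 2 < 3 < 4 < 5 < 6 < 7 < 8 < 9 < 10 and write every simplex with vertices in increasing order. Then dim K = 2 and the simplices of K are:

  0-simplices (10): [1], [2], [3], [4], [5], [6], [7], [8], [9], [10]
  1-simplices (30): (30 of them)
  2-simplices (20): (20 of them)

so the chain groups are C_0 ≅ Z^10, C_1 ≅ Z^30, C_2 ≅ Z^20.

The boundary map ∂_1: C_1 → C_0 sends each edge [p,q] (with p < q) to q − p. For instance
  ∂[2,8] = [8] − [2].
This gives a 10×30 integer matrix of rank 9; reducing to Smith normal form yields diagonal entries (1,1,1,1,1,1,1,1,1).

∂_2: C_2 → C_1 sends each 2-simplex [p,q,r] to [q,r] − [p,r] + [p,q]. For instance
  ∂[2,8,9] = [8,9] − [2,9] + [2,8],
  ∂[5,6,10] = [6,10] − [5,10] + [5,6].
This gives a 30×20 integer matrix of rank 20; reducing to Smith normal form yields diagonal entries (1,1,1,1,1,1,1,1,1,1,1,1,1,1,1,1,1,1,1,2).

Computing H_k = (kernel of ∂_k) / (image of ∂_{k+1}):

  H_0: rank C_0 − rank ∂_1 = 10 − 9 = 1, and the invariant factors of ∂_1 are all 1, so H_0 ≅ Z.
  H_1: rank ker ∂_1 − rank ∂_2 = (30 − 9) − 20 = 1, and ∂_2 has invariant factor 2 > 1, so H_1 ≅ Z ⊕ Z/2Z.
  H_2: rank ker ∂_2 − rank ∂_3 = (20 − 20) − 0 = 0, and there is no ∂_3, so H_2 ≅ 0.

H_0 = Z,  H_1 = Z ⊕ Z/2Z,  H_2 = 0.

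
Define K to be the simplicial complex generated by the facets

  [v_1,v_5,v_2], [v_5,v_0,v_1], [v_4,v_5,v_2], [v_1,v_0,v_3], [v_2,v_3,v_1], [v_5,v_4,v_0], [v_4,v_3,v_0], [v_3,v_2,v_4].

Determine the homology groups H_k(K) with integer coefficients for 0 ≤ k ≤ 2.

H_0 ≅ Z,  H_1 = 0,  H_2 ≅ Z.

Order the vertices as v_0 < v_1 < v_2 < v_3 < v_4 < v_5. Listing each simplex with vertices in this order, K has dimension 2 with simplices:

  0-simplices (6): [v_0], [v_1], [v_2], [v_3], [v_4], [v_5]
  1-simplices (12): [v_0,v_1], [v_0,v_3], [v_0,v_4], [v_0,v_5], [v_1,v_2], [v_1,v_3], [v_1,v_5], [v_2,v_3], [v_2,v_4], [v_2,v_5], [v_3,v_4], [v_4,v_5]
  2-simplices (8): [v_0,v_1,v_3], [v_0,v_1,v_5], [v_0,v_3,v_4], [v_0,v_4,v_5], [v_1,v_2,v_3], [v_1,v_2,v_5], [v_2,v_3,v_4], [v_2,v_4,v_5]

Hence C_0 ≅ Z^6, C_1 ≅ Z^12, C_2 ≅ Z^8.

Boundary ∂_1: C_1 → C_0 is given by ∂[p,q] = [q] − [p]. For instance
  ∂[v_1,v_2] = [v_2] − [v_1].
This gives a 6×12 integer matrix of rank 5; reducing to Smith normal form yields diagonal entries (1,1,1,1,1).

∂_2: C_2 → C_1 sends each 2-simplex [p,q,r] to [q,r] − [p,r] + [p,q]. For instance
  ∂[v_0,v_1,v_5] = [v_1,v_5] − [v_0,v_5] + [v_0,v_1],
  ∂[v_0,v_3,v_4] = [v_3,v_4] − [v_0,v_4] + [v_0,v_3].
This gives a 12×8 integer matrix of rank 7; reducing to Smith normal form yields diagonal entries (1,1,1,1,1,1,1).

From H_k ≅ ker(∂_k) / im(∂_{k+1}) we obtain:

  H_0: rank C_0 − rank ∂_1 = 6 − 5 = 1, and the invariant factors of ∂_1 are all 1, so H_0 = Z.
  H_1: rank ker ∂_1 − rank ∂_2 = (12 − 5) − 7 = 0, and the invariant factors of ∂_2 are all 1, so H_1 = 0.
  H_2: rank ker ∂_2 − rank ∂_3 = (8 − 7) − 0 = 1, and there is no ∂_3, so H_2 = Z.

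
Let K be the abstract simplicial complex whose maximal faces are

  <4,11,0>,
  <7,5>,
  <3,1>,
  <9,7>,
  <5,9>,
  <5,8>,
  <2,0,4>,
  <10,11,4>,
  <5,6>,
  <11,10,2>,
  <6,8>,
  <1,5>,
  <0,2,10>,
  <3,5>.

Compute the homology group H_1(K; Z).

H_1 ≅ Z^4.

We work with the vertex ordering 0 < 1 < 2 < 3 < 4 < 5 < 6 < 7 < 8 < 9 < 10 < 11. The simplices of K, each written with vertices in increasing order, are:

  0-simplices (12): [0], [1], [2], [3], [4], [5], [6], [7], [8], [9], [10], [11]
  1-simplices (19): [0,2], [0,4], [0,10], [0,11], [1,3], [1,5], [2,4], [2,10], [2,11], [3,5], [4,10], [4,11], [5,6], [5,7], [5,8], [5,9], [6,8], [7,9], [10,11]
  2-simplices (5): [0,2,4], [0,2,10], [0,4,11], [2,10,11], [4,10,11]

giving chain groups C_0 ≅ Z^12, C_1 ≅ Z^19, C_2 ≅ Z^5.

The boundary map ∂_1: C_1 → C_0 maps an edge to its endpoints' difference, ∂[p,q] = q − p. For instance
  ∂[2,10] = [10] − [2].
The resulting 12×19 matrix has rank 10, and its Smith normal form has invariant factors (1,1,1,1,1,1,1,1,1,1).

∂_2: C_2 → C_1 acts by ∂[p,q,r] = [q,r] − [p,r] + [p,q]. For instance
  ∂[0,2,10] = [2,10] − [0,10] + [0,2],
  ∂[0,4,11] = [4,11] − [0,11] + [0,4].
As a 19×5 matrix over Z this has rank 5, with invariant factors (1,1,1,1,1).

Computing H_k = (kernel of ∂_k) / (image of ∂_{k+1}):

  H_1: rank ker ∂_1 − rank ∂_2 = (19 − 10) − 5 = 4, and the invariant factors of ∂_2 are all 1, so H_1 ≅ Z^4.

(K is a triangulation of the disjoint union of a wedge of 3 circles and the Möbius band.)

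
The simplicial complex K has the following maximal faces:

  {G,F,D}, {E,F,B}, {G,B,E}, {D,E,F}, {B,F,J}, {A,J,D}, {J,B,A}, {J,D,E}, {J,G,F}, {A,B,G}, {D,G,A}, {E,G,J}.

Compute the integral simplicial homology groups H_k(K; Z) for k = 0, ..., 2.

H_0 = Z,  H_1 = Z/2,  H_2 = 0.

Fix the vertex order A < B < D < E < F < G < J and write every simplex with vertices in increasing order. Then dim K = 2 and the simplices of K are:

  0-simplices (7): A, B, D, E, F, G, J
  1-simplices (18): AB, AD, AG, AJ, BE, BF, BG, BJ, DE, DF, DG, DJ, EF, EG, EJ, FG, FJ, GJ
  2-simplices (12): ABG, ABJ, ADG, ADJ, BEF, BEG, BFJ, DEF, DEJ, DFG, EGJ, FGJ

Hence C_0 ≅ Z^7, C_1 ≅ Z^18, C_2 ≅ Z^12.

The boundary map ∂_1: C_1 → C_0 sends each edge [p,q] (with p < q) to q − p.
The resulting 7×18 matrix has rank 6, and its Smith normal form has invariant factors (1,1,1,1,1,1).

The boundary map ∂_2: C_2 → C_1 acts by ∂[p,q,r] = [q,r] − [p,r] + [p,q]. For instance
  ∂DEF = EF − DF + DE,
  ∂ABG = BG − AG + AB.
This gives a 18×12 integer matrix of rank 12; reducing to Smith normal form yields diagonal entries (1,1,1,1,1,1,1,1,1,1,1,2).

Now H_k = ker ∂_k / im ∂_{k+1}, so:

  H_0: rank C_0 − rank ∂_1 = 7 − 6 = 1, and the invariant factors of ∂_1 are all 1, so H_0 ≅ Z.
  H_1: rank ker ∂_1 − rank ∂_2 = (18 − 6) − 12 = 0, and ∂_2 has invariant factor 2 > 1, so H_1 ≅ Z/2.
  H_2: rank ker ∂_2 − rank ∂_3 = (12 − 12) − 0 = 0, and there is no ∂_3, so H_2 ≅ 0.

As a check, the Euler characteristic is 7 − 18 + 12 = 1, which agrees with 1 − 0 + 0 = 1.
(K is a triangulation of the real projective plane RP^2.)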